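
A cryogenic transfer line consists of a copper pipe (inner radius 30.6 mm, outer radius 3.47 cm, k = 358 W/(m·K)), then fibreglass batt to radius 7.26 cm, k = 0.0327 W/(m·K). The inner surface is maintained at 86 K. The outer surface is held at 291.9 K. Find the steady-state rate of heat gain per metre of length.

Q' = 57.3 W/m

Series thermal resistances, inner to outer:
  R'_copper = ln(0.0347/0.0306)/(2πk) = 0.1257/(2π·358) = 5.590×10^-5 m·K/W
  R'_fibreglass batt = ln(0.0726/0.0347)/(2πk) = 0.7382/(2π·0.0327) = 3.593 m·K/W
ΣR = 5.590×10^-5 + 3.593 = 3.593 m·K/W
Q' = ΔT/ΣR = (86 K − 291.9 K)/3.593 = -57.3 W/m
(Negative Q' ⇒ heat flows inward; heat gain = 57.3 W/m.)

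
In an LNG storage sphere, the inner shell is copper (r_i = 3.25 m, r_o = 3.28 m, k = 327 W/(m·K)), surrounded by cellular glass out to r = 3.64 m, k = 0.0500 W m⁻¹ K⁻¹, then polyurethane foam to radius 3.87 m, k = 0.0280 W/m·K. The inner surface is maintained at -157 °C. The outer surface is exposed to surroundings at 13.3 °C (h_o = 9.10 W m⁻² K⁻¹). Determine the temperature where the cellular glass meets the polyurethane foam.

Series thermal resistances, inner to outer:
  R_copper = (1/3.25 − 1/3.28)/(4πk) = 0.002814/(4π·327) = 6.849×10^-7 K/W
  R_cellular glass = (1/3.28 − 1/3.64)/(4πk) = 0.03015/(4π·0.0500) = 0.04799 K/W
  R_polyurethane foam = (1/3.64 − 1/3.87)/(4πk) = 0.01633/(4π·0.0280) = 0.04640 K/W
  R_conv,out = 1/(4πr²h) = 1/(4π·3.87²·9.10) = 5.839×10^-4 K/W
ΣR = 6.849×10^-7 + 0.04799 + 0.04640 + 5.839×10^-4 = 0.09497 K/W
Q = ΔT/ΣR = (-157 °C − 13.3 °C)/0.09497 = -1793 W
From the inner boundary to the cellular glass/polyurethane foam interface, ΣR_partial = 0.04799 K/W.
T_interface = T_in − Q·ΣR_partial = -157 °C − (-1793)(0.04799) = -71.0 °C

T = -71.0 °C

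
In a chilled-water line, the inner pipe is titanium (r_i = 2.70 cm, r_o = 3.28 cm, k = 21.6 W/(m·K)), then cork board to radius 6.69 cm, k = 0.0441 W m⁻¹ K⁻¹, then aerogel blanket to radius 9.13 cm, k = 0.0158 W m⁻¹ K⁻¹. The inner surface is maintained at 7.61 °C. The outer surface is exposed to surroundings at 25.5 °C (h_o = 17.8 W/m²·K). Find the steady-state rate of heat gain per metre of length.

Q' = 3.08 W/m

Resistance network (inner→outer):
  R'_titanium = ln(0.0328/0.0270)/(2πk) = 0.1946/(2π·21.6) = 0.001434 m·K/W
  R'_cork board = ln(0.0669/0.0328)/(2πk) = 0.7128/(2π·0.0441) = 2.572 m·K/W
  R'_aerogel blanket = ln(0.0913/0.0669)/(2πk) = 0.3110/(2π·0.0158) = 3.132 m·K/W
  R'_conv,out = 1/(2πr h) = 1/(2π·0.0913·17.8) = 0.09793 m·K/W
ΣR = 0.001434 + 2.572 + 3.132 + 0.09793 = 5.803 m·K/W
Q' = ΔT/ΣR = (7.61 °C − 25.5 °C)/5.803 = -3.08 W/m
(Negative Q' ⇒ heat flows inward; heat gain = 3.08 W/m.)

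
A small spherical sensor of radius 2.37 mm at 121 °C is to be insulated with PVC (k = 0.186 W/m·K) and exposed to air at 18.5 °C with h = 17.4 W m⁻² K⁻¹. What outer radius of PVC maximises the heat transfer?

For a sphere, r_cr = 2k_ins/h = 2·0.186/17.4 = 0.0214 m = 2.14 cm

r_cr = 2.14 cm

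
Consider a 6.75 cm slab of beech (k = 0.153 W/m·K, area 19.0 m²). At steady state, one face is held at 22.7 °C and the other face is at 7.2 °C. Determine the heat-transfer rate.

Q = kA·ΔT/L = 0.153 × 19.0 × |22.7 °C − 7.2 °C| / 0.0675 = 668 W

Q = 668 W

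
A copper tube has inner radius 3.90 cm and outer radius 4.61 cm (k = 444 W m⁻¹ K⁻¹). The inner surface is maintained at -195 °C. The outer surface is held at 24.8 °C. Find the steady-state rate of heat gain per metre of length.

Q' = 2πk·ΔT/ln(r₂/r₁) = 2π × 444 × 219.8 / ln(0.0461/0.0390) = 3.67×10^6 W/m

Q' = 3670 kW/m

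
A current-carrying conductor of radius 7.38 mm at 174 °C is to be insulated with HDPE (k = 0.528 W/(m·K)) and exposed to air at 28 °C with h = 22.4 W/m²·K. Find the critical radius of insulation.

r_cr = 2.36 cm

For a cylinder, r_cr = k_ins/h = 0.528/22.4 = 0.0236 m = 2.36 cm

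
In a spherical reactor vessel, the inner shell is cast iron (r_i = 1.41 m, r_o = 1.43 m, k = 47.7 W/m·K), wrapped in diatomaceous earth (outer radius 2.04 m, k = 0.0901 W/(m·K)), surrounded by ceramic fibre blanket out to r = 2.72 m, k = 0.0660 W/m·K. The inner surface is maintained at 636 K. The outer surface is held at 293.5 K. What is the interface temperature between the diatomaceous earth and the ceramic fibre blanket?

Series thermal resistances, inner to outer:
  R_cast iron = (1/1.41 − 1/1.43)/(4πk) = 0.009919/(4π·47.7) = 1.655×10^-5 K/W
  R_diatomaceous earth = (1/1.43 − 1/2.04)/(4πk) = 0.2091/(4π·0.0901) = 0.1847 K/W
  R_ceramic fibre blanket = (1/2.04 − 1/2.72)/(4πk) = 0.1225/(4π·0.0660) = 0.1478 K/W
ΣR = 1.655×10^-5 + 0.1847 + 0.1478 = 0.3325 K/W
Q = ΔT/ΣR = (636 K − 293.5 K)/0.3325 = 1030 W
From the inner boundary to the diatomaceous earth/ceramic fibre blanket interface, ΣR_partial = 0.1847 K/W.
T_interface = T_in − Q·ΣR_partial = 636 K − (1030)(0.1847) = 446 K

T = 446 K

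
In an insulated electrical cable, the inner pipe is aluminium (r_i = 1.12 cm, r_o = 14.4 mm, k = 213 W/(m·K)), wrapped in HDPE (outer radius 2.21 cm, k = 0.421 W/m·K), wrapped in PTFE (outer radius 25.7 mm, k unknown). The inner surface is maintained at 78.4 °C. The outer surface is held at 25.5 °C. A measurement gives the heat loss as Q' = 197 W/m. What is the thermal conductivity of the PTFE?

ΣR = ΔT/Q' = |78.4 − 25.5|/197 = 0.2685 m·K/W
Known resistances:
  R'_aluminium = ln(0.0144/0.0112)/(2πk) = 0.2513/(2π·213) = 1.878×10^-4 m·K/W
  R'_HDPE = ln(0.0221/0.0144)/(2πk) = 0.4283/(2π·0.421) = 0.1619 m·K/W
R_PTFE = ΣR − ΣR_known = 0.2685 − 0.1621 = 0.1064 m·K/W
ln(r₂/r₁)/(2πk) = 0.1064 ⇒ k = 0.1509/(2π·0.1064) = 0.226 W/m·K

k = 0.226 W/m·K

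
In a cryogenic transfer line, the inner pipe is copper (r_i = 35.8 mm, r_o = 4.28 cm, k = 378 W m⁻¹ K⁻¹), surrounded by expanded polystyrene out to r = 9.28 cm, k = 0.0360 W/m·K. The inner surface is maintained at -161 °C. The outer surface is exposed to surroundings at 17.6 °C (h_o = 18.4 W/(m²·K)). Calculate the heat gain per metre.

Q' = 50.8 W/m

Resistance network (inner→outer):
  R'_copper = ln(0.0428/0.0358)/(2πk) = 0.1786/(2π·378) = 7.519×10^-5 m·K/W
  R'_expanded polystyrene = ln(0.0928/0.0428)/(2πk) = 0.7739/(2π·0.0360) = 3.421 m·K/W
  R'_conv,out = 1/(2πr h) = 1/(2π·0.0928·18.4) = 0.09321 m·K/W
ΣR = 7.519×10^-5 + 3.421 + 0.09321 = 3.514 m·K/W
Q' = ΔT/ΣR = (-161 °C − 17.6 °C)/3.514 = -50.8 W/m
(Negative Q' ⇒ heat flows inward; heat gain = 50.8 W/m.)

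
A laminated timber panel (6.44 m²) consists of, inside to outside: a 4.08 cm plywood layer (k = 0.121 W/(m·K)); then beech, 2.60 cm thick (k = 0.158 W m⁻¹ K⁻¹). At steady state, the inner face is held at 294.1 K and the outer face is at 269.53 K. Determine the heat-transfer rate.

Treat each layer as a resistance in series:
  R_plywood = L/(kA) = 0.0408/(0.121·6.44) = 0.05236 K/W
  R_beech = L/(kA) = 0.0260/(0.158·6.44) = 0.02555 K/W
ΣR = 0.05236 + 0.02555 = 0.07791 K/W
Q = ΔT/ΣR = (294.1 K − 269.53 K)/0.07791 = 315 W

Q = 315 W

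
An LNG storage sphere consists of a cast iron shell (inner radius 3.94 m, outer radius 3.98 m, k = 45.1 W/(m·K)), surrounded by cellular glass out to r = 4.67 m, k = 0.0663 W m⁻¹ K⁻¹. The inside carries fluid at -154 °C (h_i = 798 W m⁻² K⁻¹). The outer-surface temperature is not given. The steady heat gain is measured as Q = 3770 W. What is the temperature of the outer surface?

T_out = 14.0 °C

Sum the resistances:
  R_conv,in = 1/(4πr²h) = 1/(4π·3.94²·798) = 6.424×10^-6 K/W
  R_cast iron = (1/3.94 − 1/3.98)/(4πk) = 0.002551/(4π·45.1) = 4.501×10^-6 K/W
  R_cellular glass = (1/3.98 − 1/4.67)/(4πk) = 0.03712/(4π·0.0663) = 0.04456 K/W
ΣR = 0.04457 K/W
ΔT = Q·ΣR = 3770 × 0.04457 = 168.0 K
Heat flows inward, so T_out = T_in + ΔT = -154 + 168.0 = 14.0 °C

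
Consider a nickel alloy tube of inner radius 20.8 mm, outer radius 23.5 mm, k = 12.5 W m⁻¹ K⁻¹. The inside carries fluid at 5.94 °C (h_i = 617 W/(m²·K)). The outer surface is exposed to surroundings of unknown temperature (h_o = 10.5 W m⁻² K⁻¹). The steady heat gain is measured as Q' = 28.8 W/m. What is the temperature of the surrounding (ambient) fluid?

T_out = 24.9 °C

Series resistances:
  R'_conv,in = 1/(2πr h) = 1/(2π·0.0208·617) = 0.01240 m·K/W
  R'_nickel alloy = ln(0.0235/0.0208)/(2πk) = 0.1220/(2π·12.5) = 0.001554 m·K/W
  R'_conv,out = 1/(2πr h) = 1/(2π·0.0235·10.5) = 0.6450 m·K/W
ΣR = 0.6590 m·K/W
ΔT = Q'·ΣR = 28.8 × 0.6590 = 18.98 K
Heat flows inward, so T_out = T_in + ΔT = 5.94 + 18.98 = 24.9 °C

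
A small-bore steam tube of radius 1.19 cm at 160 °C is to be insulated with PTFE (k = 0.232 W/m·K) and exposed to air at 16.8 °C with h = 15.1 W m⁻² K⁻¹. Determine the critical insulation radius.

r_cr = 1.54 cm

For a cylinder, r_cr = k_ins/h = 0.232/15.1 = 0.0154 m = 1.54 cm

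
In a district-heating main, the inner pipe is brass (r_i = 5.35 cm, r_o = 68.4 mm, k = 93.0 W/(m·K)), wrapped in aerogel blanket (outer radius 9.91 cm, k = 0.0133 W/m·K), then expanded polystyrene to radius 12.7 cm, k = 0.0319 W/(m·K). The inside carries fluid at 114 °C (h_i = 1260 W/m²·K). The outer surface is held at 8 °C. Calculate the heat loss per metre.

Treat each layer as a resistance in series:
  R'_conv,in = 1/(2πr h) = 1/(2π·0.0535·1260) = 0.002361 m·K/W
  R'_brass = ln(0.0684/0.0535)/(2πk) = 0.2457/(2π·93.0) = 4.205×10^-4 m·K/W
  R'_aerogel blanket = ln(0.0991/0.0684)/(2πk) = 0.3708/(2π·0.0133) = 4.437 m·K/W
  R'_expanded polystyrene = ln(0.127/0.0991)/(2πk) = 0.2481/(2π·0.0319) = 1.238 m·K/W
ΣR = 0.002361 + 4.205×10^-4 + 4.437 + 1.238 = 5.678 m·K/W
Q' = ΔT/ΣR = (114 °C − 8 °C)/5.678 = 18.7 W/m

Q' = 18.7 W/m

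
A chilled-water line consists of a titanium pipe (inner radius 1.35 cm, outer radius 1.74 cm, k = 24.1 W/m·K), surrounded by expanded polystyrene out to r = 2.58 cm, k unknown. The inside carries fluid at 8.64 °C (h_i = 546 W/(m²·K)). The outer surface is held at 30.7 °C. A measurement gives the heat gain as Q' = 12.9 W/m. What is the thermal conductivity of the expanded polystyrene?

k = 0.0372 W/m·K

ΣR = ΔT/Q' = |8.64 − 30.7|/12.9 = 1.710 m·K/W
Known resistances:
  R'_conv,in = 1/(2πr h) = 1/(2π·0.0135·546) = 0.02159 m·K/W
  R'_titanium = ln(0.0174/0.0135)/(2πk) = 0.2538/(2π·24.1) = 0.001676 m·K/W
R_expanded polystyrene = ΣR − ΣR_known = 1.710 − 0.02327 = 1.687 m·K/W
ln(r₂/r₁)/(2πk) = 1.687 ⇒ k = 0.3939/(2π·1.687) = 0.0372 W/m·K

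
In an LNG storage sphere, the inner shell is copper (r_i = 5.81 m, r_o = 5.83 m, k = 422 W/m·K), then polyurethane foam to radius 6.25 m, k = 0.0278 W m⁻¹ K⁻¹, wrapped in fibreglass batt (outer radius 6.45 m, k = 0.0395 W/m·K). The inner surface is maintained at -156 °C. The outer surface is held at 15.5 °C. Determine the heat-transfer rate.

Q = 3.99 kW

Resistance network (inner→outer):
  R_copper = (1/5.81 − 1/5.83)/(4πk) = 5.905×10^-4/(4π·422) = 1.113×10^-7 K/W
  R_polyurethane foam = (1/5.83 − 1/6.25)/(4πk) = 0.01153/(4π·0.0278) = 0.03299 K/W
  R_fibreglass batt = (1/6.25 − 1/6.45)/(4πk) = 0.004961/(4π·0.0395) = 0.009995 K/W
ΣR = 1.113×10^-7 + 0.03299 + 0.009995 = 0.04299 K/W
Q = ΔT/ΣR = (-156 °C − 15.5 °C)/0.04299 = -3990 W
(Negative Q ⇒ heat flows inward; heat gain = 3990 W.)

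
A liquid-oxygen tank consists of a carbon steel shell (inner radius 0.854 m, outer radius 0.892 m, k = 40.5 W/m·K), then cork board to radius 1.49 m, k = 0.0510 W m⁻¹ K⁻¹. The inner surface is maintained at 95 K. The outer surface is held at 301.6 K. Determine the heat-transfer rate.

Series thermal resistances, inner to outer:
  R_carbon steel = (1/0.854 − 1/0.892)/(4πk) = 0.04988/(4π·40.5) = 9.802×10^-5 K/W
  R_cork board = (1/0.892 − 1/1.49)/(4πk) = 0.4499/(4π·0.0510) = 0.7021 K/W
ΣR = 9.802×10^-5 + 0.7021 = 0.7022 K/W
Q = ΔT/ΣR = (95 K − 301.6 K)/0.7022 = -294 W
(Negative Q ⇒ heat flows inward; heat gain = 294 W.)

Q = 294 W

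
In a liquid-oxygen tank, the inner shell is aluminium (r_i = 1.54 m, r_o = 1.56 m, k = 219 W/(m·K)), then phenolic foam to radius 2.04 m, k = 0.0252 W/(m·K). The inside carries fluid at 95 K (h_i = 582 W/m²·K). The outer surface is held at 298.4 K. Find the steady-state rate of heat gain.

Q = 427 W

Series thermal resistances, inner to outer:
  R_conv,in = 1/(4πr²h) = 1/(4π·1.54²·582) = 5.765×10^-5 K/W
  R_aluminium = (1/1.54 − 1/1.56)/(4πk) = 0.008325/(4π·219) = 3.025×10^-6 K/W
  R_phenolic foam = (1/1.56 − 1/2.04)/(4πk) = 0.1508/(4π·0.0252) = 0.4763 K/W
ΣR = 5.765×10^-5 + 3.025×10^-6 + 0.4763 = 0.4764 K/W
Q = ΔT/ΣR = (95 K − 298.4 K)/0.4764 = -427 W
(Negative Q ⇒ heat flows inward; heat gain = 427 W.)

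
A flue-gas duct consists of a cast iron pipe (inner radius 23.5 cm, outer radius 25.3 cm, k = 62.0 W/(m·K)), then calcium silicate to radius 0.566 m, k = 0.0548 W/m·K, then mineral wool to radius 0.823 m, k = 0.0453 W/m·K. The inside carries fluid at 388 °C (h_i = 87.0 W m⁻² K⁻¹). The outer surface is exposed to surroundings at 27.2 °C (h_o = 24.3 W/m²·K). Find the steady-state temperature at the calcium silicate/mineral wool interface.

Treat each layer as a resistance in series:
  R'_conv,in = 1/(2πr h) = 1/(2π·0.235·87.0) = 0.007785 m·K/W
  R'_cast iron = ln(0.253/0.235)/(2πk) = 0.07380/(2π·62.0) = 1.895×10^-4 m·K/W
  R'_calcium silicate = ln(0.566/0.253)/(2πk) = 0.8052/(2π·0.0548) = 2.339 m·K/W
  R'_mineral wool = ln(0.823/0.566)/(2πk) = 0.3744/(2π·0.0453) = 1.315 m·K/W
  R'_conv,out = 1/(2πr h) = 1/(2π·0.823·24.3) = 0.007958 m·K/W
ΣR = 0.007785 + 1.895×10^-4 + 2.339 + 1.315 + 0.007958 = 3.670 m·K/W
Q' = ΔT/ΣR = (388 °C − 27.2 °C)/3.670 = 98.31 W/m
From the inner boundary to the calcium silicate/mineral wool interface, ΣR_partial = 2.347 m·K/W.
T_interface = T_in − Q'·ΣR_partial = 388 °C − (98.31)(2.347) = 157 °C

T = 157 °C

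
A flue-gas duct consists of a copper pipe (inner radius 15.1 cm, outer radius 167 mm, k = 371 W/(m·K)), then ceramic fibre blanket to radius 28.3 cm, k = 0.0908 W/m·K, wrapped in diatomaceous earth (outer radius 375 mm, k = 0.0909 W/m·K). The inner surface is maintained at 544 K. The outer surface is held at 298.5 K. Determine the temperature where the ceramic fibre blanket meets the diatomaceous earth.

T = 384 K

Resistance network (inner→outer):
  R'_copper = ln(0.167/0.151)/(2πk) = 0.1007/(2π·371) = 4.321×10^-5 m·K/W
  R'_ceramic fibre blanket = ln(0.283/0.167)/(2πk) = 0.5275/(2π·0.0908) = 0.9245 m·K/W
  R'_diatomaceous earth = ln(0.375/0.283)/(2πk) = 0.2815/(2π·0.0909) = 0.4928 m·K/W
ΣR = 4.321×10^-5 + 0.9245 + 0.4928 = 1.417 m·K/W
Q' = ΔT/ΣR = (544 K − 298.5 K)/1.417 = 173.3 W/m
From the inner boundary to the ceramic fibre blanket/diatomaceous earth interface, ΣR_partial = 0.9245 m·K/W.
T_interface = T_in − Q'·ΣR_partial = 544 K − (173.3)(0.9245) = 384 K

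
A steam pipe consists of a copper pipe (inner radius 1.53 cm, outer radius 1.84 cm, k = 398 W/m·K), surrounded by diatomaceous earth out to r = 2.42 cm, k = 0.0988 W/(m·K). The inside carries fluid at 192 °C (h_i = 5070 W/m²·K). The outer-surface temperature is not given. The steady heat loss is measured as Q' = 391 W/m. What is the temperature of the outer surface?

T_out = 18.6 °C

Sum the resistances:
  R'_conv,in = 1/(2πr h) = 1/(2π·0.0153·5070) = 0.002052 m·K/W
  R'_copper = ln(0.0184/0.0153)/(2πk) = 0.1845/(2π·398) = 7.378×10^-5 m·K/W
  R'_diatomaceous earth = ln(0.0242/0.0184)/(2πk) = 0.2740/(2π·0.0988) = 0.4414 m·K/W
ΣR = 0.4435 m·K/W
ΔT = Q'·ΣR = 391 × 0.4435 = 173.4 K
Heat flows outward, so T_out = T_in − ΔT = 192 − 173.4 = 18.6 °C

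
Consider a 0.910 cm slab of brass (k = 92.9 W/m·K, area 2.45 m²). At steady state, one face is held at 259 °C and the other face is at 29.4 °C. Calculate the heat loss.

Q = 5.74×10^6 W

Q = kA·ΔT/L = 92.9 × 2.45 × |259 °C − 29.4 °C| / 0.00910 = 5.74×10^6 W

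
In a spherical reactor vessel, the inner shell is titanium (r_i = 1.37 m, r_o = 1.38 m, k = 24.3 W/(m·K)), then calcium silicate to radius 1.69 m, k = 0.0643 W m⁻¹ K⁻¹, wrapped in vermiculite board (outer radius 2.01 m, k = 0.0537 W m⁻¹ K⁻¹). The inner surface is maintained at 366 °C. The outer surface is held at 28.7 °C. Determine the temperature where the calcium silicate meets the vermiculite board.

Resistance network (inner→outer):
  R_titanium = (1/1.37 − 1/1.38)/(4πk) = 0.005289/(4π·24.3) = 1.732×10^-5 K/W
  R_calcium silicate = (1/1.38 − 1/1.69)/(4πk) = 0.1329/(4π·0.0643) = 0.1645 K/W
  R_vermiculite board = (1/1.69 − 1/2.01)/(4πk) = 0.09420/(4π·0.0537) = 0.1396 K/W
ΣR = 1.732×10^-5 + 0.1645 + 0.1396 = 0.3041 K/W
Q = ΔT/ΣR = (366 °C − 28.7 °C)/0.3041 = 1109 W
From the inner boundary to the calcium silicate/vermiculite board interface, ΣR_partial = 0.1645 K/W.
T_interface = T_in − Q·ΣR_partial = 366 °C − (1109)(0.1645) = 184 °C

T = 184 °C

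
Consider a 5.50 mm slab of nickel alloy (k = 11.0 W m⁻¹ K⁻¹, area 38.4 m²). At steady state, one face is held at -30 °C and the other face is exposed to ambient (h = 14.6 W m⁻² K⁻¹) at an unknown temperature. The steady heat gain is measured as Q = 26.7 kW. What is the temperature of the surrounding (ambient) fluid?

Sum the resistances:
  R_nickel alloy = L/(kA) = 0.00550/(11.0·38.4) = 1.302×10^-5 K/W
  R_conv,out = 1/(hA) = 1/(14.6·38.4) = 0.001784 K/W
ΣR = 0.001797 K/W
ΔT = Q·ΣR = 26700 × 0.001797 = 47.98 K
Heat flows inward, so T_out = T_in + ΔT = -30 + 47.98 = 18.0 °C

T_out = 18.0 °C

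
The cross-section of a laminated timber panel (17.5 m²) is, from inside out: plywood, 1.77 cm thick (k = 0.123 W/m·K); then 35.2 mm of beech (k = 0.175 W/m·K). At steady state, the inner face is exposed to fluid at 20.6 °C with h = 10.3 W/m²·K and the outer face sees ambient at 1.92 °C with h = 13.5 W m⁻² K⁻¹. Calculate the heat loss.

Resistance network (inner→outer):
  R_conv,in = 1/(hA) = 1/(10.3·17.5) = 0.005548 K/W
  R_plywood = L/(kA) = 0.0177/(0.123·17.5) = 0.008223 K/W
  R_beech = L/(kA) = 0.0352/(0.175·17.5) = 0.01149 K/W
  R_conv,out = 1/(hA) = 1/(13.5·17.5) = 0.004233 K/W
ΣR = 0.005548 + 0.008223 + 0.01149 + 0.004233 = 0.02949 K/W
Q = ΔT/ΣR = (20.6 °C − 1.92 °C)/0.02949 = 633 W

Q = 633 W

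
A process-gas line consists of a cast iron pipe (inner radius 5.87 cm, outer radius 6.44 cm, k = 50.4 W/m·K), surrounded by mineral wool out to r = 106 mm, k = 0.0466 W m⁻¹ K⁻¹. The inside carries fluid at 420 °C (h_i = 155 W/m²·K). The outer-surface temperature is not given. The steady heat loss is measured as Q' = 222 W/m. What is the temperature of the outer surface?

Sum the resistances:
  R'_conv,in = 1/(2πr h) = 1/(2π·0.0587·155) = 0.01749 m·K/W
  R'_cast iron = ln(0.0644/0.0587)/(2πk) = 0.09267/(2π·50.4) = 2.926×10^-4 m·K/W
  R'_mineral wool = ln(0.106/0.0644)/(2πk) = 0.4983/(2π·0.0466) = 1.702 m·K/W
ΣR = 1.720 m·K/W
ΔT = Q'·ΣR = 222 × 1.720 = 381.8 K
Heat flows outward, so T_out = T_in − ΔT = 420 − 381.8 = 38.2 °C

T_out = 38.2 °C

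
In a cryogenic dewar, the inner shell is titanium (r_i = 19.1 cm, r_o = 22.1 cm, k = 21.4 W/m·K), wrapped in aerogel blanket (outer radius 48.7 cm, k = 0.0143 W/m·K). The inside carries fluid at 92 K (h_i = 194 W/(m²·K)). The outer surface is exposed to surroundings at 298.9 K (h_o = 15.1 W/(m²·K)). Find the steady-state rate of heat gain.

Q = 15.0 W

Series thermal resistances, inner to outer:
  R_conv,in = 1/(4πr²h) = 1/(4π·0.191²·194) = 0.01124 K/W
  R_titanium = (1/0.191 − 1/0.221)/(4πk) = 0.7107/(4π·21.4) = 0.002643 K/W
  R_aerogel blanket = (1/0.221 − 1/0.487)/(4πk) = 2.471/(4π·0.0143) = 13.75 K/W
  R_conv,out = 1/(4πr²h) = 1/(4π·0.487²·15.1) = 0.02222 K/W
ΣR = 0.01124 + 0.002643 + 13.75 + 0.02222 = 13.79 K/W
Q = ΔT/ΣR = (92 K − 298.9 K)/13.79 = -15.0 W
(Negative Q ⇒ heat flows inward; heat gain = 15.0 W.)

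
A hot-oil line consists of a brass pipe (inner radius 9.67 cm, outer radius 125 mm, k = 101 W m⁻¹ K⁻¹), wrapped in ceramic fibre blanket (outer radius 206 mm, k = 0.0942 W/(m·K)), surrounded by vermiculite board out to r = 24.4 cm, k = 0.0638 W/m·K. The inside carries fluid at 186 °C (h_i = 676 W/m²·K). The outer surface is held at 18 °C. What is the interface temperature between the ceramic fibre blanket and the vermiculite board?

Treat each layer as a resistance in series:
  R'_conv,in = 1/(2πr h) = 1/(2π·0.0967·676) = 0.002435 m·K/W
  R'_brass = ln(0.125/0.0967)/(2πk) = 0.2567/(2π·101) = 4.045×10^-4 m·K/W
  R'_ceramic fibre blanket = ln(0.206/0.125)/(2πk) = 0.4996/(2π·0.0942) = 0.8440 m·K/W
  R'_vermiculite board = ln(0.244/0.206)/(2πk) = 0.1693/(2π·0.0638) = 0.4223 m·K/W
ΣR = 0.002435 + 4.045×10^-4 + 0.8440 + 0.4223 = 1.269 m·K/W
Q' = ΔT/ΣR = (186 °C − 18 °C)/1.269 = 132.4 W/m
From the inner boundary to the ceramic fibre blanket/vermiculite board interface, ΣR_partial = 0.8468 m·K/W.
T_interface = T_in − Q'·ΣR_partial = 186 °C − (132.4)(0.8468) = 73.9 °C

T = 73.9 °C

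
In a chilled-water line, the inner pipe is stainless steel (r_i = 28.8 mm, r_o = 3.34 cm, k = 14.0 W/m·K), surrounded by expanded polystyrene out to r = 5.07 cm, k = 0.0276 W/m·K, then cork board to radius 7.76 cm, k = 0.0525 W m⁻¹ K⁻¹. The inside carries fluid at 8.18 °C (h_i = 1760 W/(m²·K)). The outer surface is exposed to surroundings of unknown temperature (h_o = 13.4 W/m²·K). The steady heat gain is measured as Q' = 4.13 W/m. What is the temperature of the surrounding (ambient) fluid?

T_out = 24.1 °C

Sum the resistances:
  R'_conv,in = 1/(2πr h) = 1/(2π·0.0288·1760) = 0.003140 m·K/W
  R'_stainless steel = ln(0.0334/0.0288)/(2πk) = 0.1482/(2π·14.0) = 0.001685 m·K/W
  R'_expanded polystyrene = ln(0.0507/0.0334)/(2πk) = 0.4174/(2π·0.0276) = 2.407 m·K/W
  R'_cork board = ln(0.0776/0.0507)/(2πk) = 0.4256/(2π·0.0525) = 1.290 m·K/W
  R'_conv,out = 1/(2πr h) = 1/(2π·0.0776·13.4) = 0.1531 m·K/W
ΣR = 3.855 m·K/W
ΔT = Q'·ΣR = 4.13 × 3.855 = 15.92 K
Heat flows inward, so T_out = T_in + ΔT = 8.18 + 15.92 = 24.1 °C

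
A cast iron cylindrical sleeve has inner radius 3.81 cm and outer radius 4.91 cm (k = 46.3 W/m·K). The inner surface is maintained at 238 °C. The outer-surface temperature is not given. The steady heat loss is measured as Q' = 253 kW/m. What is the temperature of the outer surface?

T_out = 17.4 °C

Sum the resistances:
  R'_cast iron = ln(0.0491/0.0381)/(2πk) = 0.2536/(2π·46.3) = 8.719×10^-4 m·K/W
ΣR = 8.719×10^-4 m·K/W
ΔT = Q'·ΣR = 2.53×10^5 × 8.719×10^-4 = 220.6 K
Heat flows outward, so T_out = T_in − ΔT = 238 − 220.6 = 17.4 °C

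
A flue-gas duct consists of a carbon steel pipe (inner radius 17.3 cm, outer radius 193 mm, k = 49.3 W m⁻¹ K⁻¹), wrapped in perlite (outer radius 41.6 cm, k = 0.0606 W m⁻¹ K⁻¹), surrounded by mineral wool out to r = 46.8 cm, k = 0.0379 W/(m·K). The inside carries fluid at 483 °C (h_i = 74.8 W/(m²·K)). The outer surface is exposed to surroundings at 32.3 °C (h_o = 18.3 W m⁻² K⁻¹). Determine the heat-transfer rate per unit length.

Treat each layer as a resistance in series:
  R'_conv,in = 1/(2πr h) = 1/(2π·0.173·74.8) = 0.01230 m·K/W
  R'_carbon steel = ln(0.193/0.173)/(2πk) = 0.1094/(2π·49.3) = 3.532×10^-4 m·K/W
  R'_perlite = ln(0.416/0.193)/(2πk) = 0.7680/(2π·0.0606) = 2.017 m·K/W
  R'_mineral wool = ln(0.468/0.416)/(2πk) = 0.1178/(2π·0.0379) = 0.4946 m·K/W
  R'_conv,out = 1/(2πr h) = 1/(2π·0.468·18.3) = 0.01858 m·K/W
ΣR = 0.01230 + 3.532×10^-4 + 2.017 + 0.4946 + 0.01858 = 2.543 m·K/W
Q' = ΔT/ΣR = (483 °C − 32.3 °C)/2.543 = 177 W/m

Q' = 177 W/m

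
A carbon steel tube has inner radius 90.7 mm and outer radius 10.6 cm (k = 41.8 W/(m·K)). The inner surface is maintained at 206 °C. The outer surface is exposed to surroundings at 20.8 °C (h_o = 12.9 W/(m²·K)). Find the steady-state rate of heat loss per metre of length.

Q' = 1580 W/m

Treat each layer as a resistance in series:
  R'_carbon steel = ln(0.106/0.0907)/(2πk) = 0.1559/(2π·41.8) = 5.935×10^-4 m·K/W
  R'_conv,out = 1/(2πr h) = 1/(2π·0.106·12.9) = 0.1164 m·K/W
ΣR = 5.935×10^-4 + 0.1164 = 0.1170 m·K/W
Q' = ΔT/ΣR = (206 °C − 20.8 °C)/0.1170 = 1580 W/m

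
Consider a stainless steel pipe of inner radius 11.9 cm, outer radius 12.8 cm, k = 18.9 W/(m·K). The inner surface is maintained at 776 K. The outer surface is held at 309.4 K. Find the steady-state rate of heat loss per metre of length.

Q' = 2πk·ΔT/ln(r₂/r₁) = 2π × 18.9 × 466.6 / ln(0.128/0.119) = 7.60×10^5 W/m

Q' = 760 kW/m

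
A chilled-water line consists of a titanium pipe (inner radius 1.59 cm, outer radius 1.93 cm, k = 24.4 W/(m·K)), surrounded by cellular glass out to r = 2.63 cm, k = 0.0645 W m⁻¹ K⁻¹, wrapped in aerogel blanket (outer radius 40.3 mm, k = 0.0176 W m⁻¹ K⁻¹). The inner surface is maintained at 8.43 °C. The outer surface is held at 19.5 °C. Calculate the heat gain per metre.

Series thermal resistances, inner to outer:
  R'_titanium = ln(0.0193/0.0159)/(2πk) = 0.1938/(2π·24.4) = 0.001264 m·K/W
  R'_cellular glass = ln(0.0263/0.0193)/(2πk) = 0.3095/(2π·0.0645) = 0.7636 m·K/W
  R'_aerogel blanket = ln(0.0403/0.0263)/(2πk) = 0.4268/(2π·0.0176) = 3.859 m·K/W
ΣR = 0.001264 + 0.7636 + 3.859 = 4.624 m·K/W
Q' = ΔT/ΣR = (8.43 °C − 19.5 °C)/4.624 = -2.39 W/m
(Negative Q' ⇒ heat flows inward; heat gain = 2.39 W/m.)

Q' = 2.39 W/m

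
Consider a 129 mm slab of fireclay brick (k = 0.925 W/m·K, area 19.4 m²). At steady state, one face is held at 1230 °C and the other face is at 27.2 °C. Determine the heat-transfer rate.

Q = kA·ΔT/L = 0.925 × 19.4 × |1230 °C − 27.2 °C| / 0.129 = 1.67×10^5 W

Q = 1.67×10^5 W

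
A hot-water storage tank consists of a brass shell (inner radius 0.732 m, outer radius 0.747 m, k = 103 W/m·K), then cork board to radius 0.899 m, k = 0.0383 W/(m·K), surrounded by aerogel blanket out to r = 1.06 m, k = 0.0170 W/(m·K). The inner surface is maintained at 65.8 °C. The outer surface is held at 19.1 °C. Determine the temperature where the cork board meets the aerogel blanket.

T = 48.4 °C

Series thermal resistances, inner to outer:
  R_brass = (1/0.732 − 1/0.747)/(4πk) = 0.02743/(4π·103) = 2.119×10^-5 K/W
  R_cork board = (1/0.747 − 1/0.899)/(4πk) = 0.2263/(4π·0.0383) = 0.4703 K/W
  R_aerogel blanket = (1/0.899 − 1/1.06)/(4πk) = 0.1690/(4π·0.0170) = 0.7909 K/W
ΣR = 2.119×10^-5 + 0.4703 + 0.7909 = 1.261 K/W
Q = ΔT/ΣR = (65.8 °C − 19.1 °C)/1.261 = 37.03 W
From the inner boundary to the cork board/aerogel blanket interface, ΣR_partial = 0.4703 K/W.
T_interface = T_in − Q·ΣR_partial = 65.8 °C − (37.03)(0.4703) = 48.4 °C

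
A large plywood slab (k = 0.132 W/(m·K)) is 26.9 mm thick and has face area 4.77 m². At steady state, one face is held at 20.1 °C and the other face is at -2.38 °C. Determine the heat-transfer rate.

Q = 526 W

Q = kA·ΔT/L = 0.132 × 4.77 × |20.1 °C − -2.38 °C| / 0.0269 = 526 W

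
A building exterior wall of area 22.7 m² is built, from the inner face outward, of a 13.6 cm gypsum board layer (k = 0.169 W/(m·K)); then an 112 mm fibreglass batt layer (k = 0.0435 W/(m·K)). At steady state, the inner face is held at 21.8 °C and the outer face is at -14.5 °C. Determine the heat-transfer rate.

Q = 244 W

Resistance network (inner→outer):
  R_gypsum board = L/(kA) = 0.136/(0.169·22.7) = 0.03545 K/W
  R_fibreglass batt = L/(kA) = 0.112/(0.0435·22.7) = 0.1134 K/W
ΣR = 0.03545 + 0.1134 = 0.1489 K/W
Q = ΔT/ΣR = (21.8 °C − -14.5 °C)/0.1489 = 244 W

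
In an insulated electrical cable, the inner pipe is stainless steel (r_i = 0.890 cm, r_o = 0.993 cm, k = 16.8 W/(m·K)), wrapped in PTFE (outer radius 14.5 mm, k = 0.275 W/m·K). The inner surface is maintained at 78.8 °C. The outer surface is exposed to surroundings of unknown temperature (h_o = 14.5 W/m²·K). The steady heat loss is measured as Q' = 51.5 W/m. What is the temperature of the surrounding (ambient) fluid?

T_out = 28.5 °C

Series resistances:
  R'_stainless steel = ln(0.00993/0.00890)/(2πk) = 0.1095/(2π·16.8) = 0.001037 m·K/W
  R'_PTFE = ln(0.0145/0.00993)/(2πk) = 0.3786/(2π·0.275) = 0.2191 m·K/W
  R'_conv,out = 1/(2πr h) = 1/(2π·0.0145·14.5) = 0.7570 m·K/W
ΣR = 0.9771 m·K/W
ΔT = Q'·ΣR = 51.5 × 0.9771 = 50.32 K
Heat flows outward, so T_out = T_in − ΔT = 78.8 − 50.32 = 28.5 °C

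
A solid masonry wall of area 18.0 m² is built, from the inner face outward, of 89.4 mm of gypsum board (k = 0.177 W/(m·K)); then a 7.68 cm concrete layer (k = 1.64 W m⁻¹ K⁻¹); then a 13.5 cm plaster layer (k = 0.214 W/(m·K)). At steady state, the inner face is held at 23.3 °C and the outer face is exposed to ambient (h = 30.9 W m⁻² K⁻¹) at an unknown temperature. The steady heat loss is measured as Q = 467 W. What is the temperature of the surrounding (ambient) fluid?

T_out = -8.23 °C

Series resistances:
  R_gypsum board = L/(kA) = 0.0894/(0.177·18.0) = 0.02806 K/W
  R_concrete = L/(kA) = 0.0768/(1.64·18.0) = 0.002602 K/W
  R_plaster = L/(kA) = 0.135/(0.214·18.0) = 0.03505 K/W
  R_conv,out = 1/(hA) = 1/(30.9·18.0) = 0.001798 K/W
ΣR = 0.06751 K/W
ΔT = Q·ΣR = 467 × 0.06751 = 31.53 K
Heat flows outward, so T_out = T_in − ΔT = 23.3 − 31.53 = -8.23 °C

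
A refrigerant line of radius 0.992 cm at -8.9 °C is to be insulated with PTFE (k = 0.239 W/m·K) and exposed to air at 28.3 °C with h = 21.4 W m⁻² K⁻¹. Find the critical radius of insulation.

r_cr = 1.12 cm

For a cylinder, r_cr = k_ins/h = 0.239/21.4 = 0.0112 m = 1.12 cm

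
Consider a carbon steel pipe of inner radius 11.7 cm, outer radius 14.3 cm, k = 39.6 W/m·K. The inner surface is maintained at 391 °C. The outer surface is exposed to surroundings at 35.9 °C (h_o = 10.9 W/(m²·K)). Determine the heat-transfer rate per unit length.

Resistance network (inner→outer):
  R'_carbon steel = ln(0.143/0.117)/(2πk) = 0.2007/(2π·39.6) = 8.065×10^-4 m·K/W
  R'_conv,out = 1/(2πr h) = 1/(2π·0.143·10.9) = 0.1021 m·K/W
ΣR = 8.065×10^-4 + 0.1021 = 0.1029 m·K/W
Q' = ΔT/ΣR = (391 °C − 35.9 °C)/0.1029 = 3450 W/m

Q' = 3.45 kW/m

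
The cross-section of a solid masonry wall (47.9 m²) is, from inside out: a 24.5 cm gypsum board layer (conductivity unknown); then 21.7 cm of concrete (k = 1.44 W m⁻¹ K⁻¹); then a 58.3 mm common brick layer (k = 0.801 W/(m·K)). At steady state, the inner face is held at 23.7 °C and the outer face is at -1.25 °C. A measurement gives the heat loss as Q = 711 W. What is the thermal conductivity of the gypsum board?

k = 0.168 W/m·K

ΣR = ΔT/Q = |23.7 − -1.25|/711 = 0.03509 K/W
Known resistances:
  R_concrete = L/(kA) = 0.217/(1.44·47.9) = 0.003146 K/W
  R_common brick = L/(kA) = 0.0583/(0.801·47.9) = 0.001519 K/W
R_gypsum board = ΣR − ΣR_known = 0.03509 − 0.004665 = 0.03043 K/W
L/(kA) = 0.03043 ⇒ k = 0.245/(0.03043·47.9) = 0.168 W/m·K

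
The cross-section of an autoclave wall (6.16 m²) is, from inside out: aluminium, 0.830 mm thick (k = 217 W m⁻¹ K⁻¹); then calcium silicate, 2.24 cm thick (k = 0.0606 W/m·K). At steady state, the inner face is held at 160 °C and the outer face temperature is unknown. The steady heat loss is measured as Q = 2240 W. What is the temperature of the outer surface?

Series resistances:
  R_aluminium = L/(kA) = 8.30×10^-4/(217·6.16) = 6.209×10^-7 K/W
  R_calcium silicate = L/(kA) = 0.0224/(0.0606·6.16) = 0.06001 K/W
ΣR = 0.06001 K/W
ΔT = Q·ΣR = 2240 × 0.06001 = 134.4 K
Heat flows outward, so T_out = T_in − ΔT = 160 − 134.4 = 25.6 °C

T_out = 25.6 °C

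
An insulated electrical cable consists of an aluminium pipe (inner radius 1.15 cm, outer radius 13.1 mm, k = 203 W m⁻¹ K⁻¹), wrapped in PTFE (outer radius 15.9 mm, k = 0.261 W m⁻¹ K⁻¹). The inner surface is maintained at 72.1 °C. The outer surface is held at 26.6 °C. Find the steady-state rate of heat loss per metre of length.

Series thermal resistances, inner to outer:
  R'_aluminium = ln(0.0131/0.0115)/(2πk) = 0.1303/(2π·203) = 1.021×10^-4 m·K/W
  R'_PTFE = ln(0.0159/0.0131)/(2πk) = 0.1937/(2π·0.261) = 0.1181 m·K/W
ΣR = 1.021×10^-4 + 0.1181 = 0.1182 m·K/W
Q' = ΔT/ΣR = (72.1 °C − 26.6 °C)/0.1182 = 385 W/m

Q' = 385 W/m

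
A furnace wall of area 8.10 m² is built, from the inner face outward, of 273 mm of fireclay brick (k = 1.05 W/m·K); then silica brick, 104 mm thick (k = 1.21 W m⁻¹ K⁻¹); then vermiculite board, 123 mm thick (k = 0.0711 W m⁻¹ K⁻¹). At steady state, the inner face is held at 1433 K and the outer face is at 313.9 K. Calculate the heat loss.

Q = 4.37 kW

Series thermal resistances, inner to outer:
  R_fireclay brick = L/(kA) = 0.273/(1.05·8.10) = 0.03210 K/W
  R_silica brick = L/(kA) = 0.104/(1.21·8.10) = 0.01061 K/W
  R_vermiculite board = L/(kA) = 0.123/(0.0711·8.10) = 0.2136 K/W
ΣR = 0.03210 + 0.01061 + 0.2136 = 0.2563 K/W
Q = ΔT/ΣR = (1433 K − 313.9 K)/0.2563 = 4370 W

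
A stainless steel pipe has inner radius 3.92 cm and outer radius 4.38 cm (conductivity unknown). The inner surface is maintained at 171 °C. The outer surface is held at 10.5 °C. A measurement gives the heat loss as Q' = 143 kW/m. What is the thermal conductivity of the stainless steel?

k = 15.7 W/m·K

ΣR = ΔT/Q' = |171 − 10.5|/1.43×10^5 = 0.001122 m·K/W
ln(r₂/r₁)/(2πk) = 0.001122 ⇒ k = 0.1110/(2π·0.001122) = 15.7 W/m·K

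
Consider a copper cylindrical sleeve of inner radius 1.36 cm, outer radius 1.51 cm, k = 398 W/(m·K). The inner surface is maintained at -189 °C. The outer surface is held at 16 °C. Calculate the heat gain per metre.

Q' = 4900 kW/m

Q' = 2πk·ΔT/ln(r₂/r₁) = 2π × 398 × 205 / ln(0.0151/0.0136) = 4.90×10^6 W/m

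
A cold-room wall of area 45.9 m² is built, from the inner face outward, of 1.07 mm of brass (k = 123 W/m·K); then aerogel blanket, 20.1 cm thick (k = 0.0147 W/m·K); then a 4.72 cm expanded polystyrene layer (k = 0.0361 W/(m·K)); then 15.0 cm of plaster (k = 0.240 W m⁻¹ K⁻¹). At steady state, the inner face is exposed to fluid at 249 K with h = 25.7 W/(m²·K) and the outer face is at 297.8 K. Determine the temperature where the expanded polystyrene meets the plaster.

Treat each layer as a resistance in series:
  R_conv,in = 1/(hA) = 1/(25.7·45.9) = 8.477×10^-4 K/W
  R_brass = L/(kA) = 0.00107/(123·45.9) = 1.895×10^-7 K/W
  R_aerogel blanket = L/(kA) = 0.201/(0.0147·45.9) = 0.2979 K/W
  R_expanded polystyrene = L/(kA) = 0.0472/(0.0361·45.9) = 0.02849 K/W
  R_plaster = L/(kA) = 0.150/(0.240·45.9) = 0.01362 K/W
ΣR = 8.477×10^-4 + 1.895×10^-7 + 0.2979 + 0.02849 + 0.01362 = 0.3409 K/W
Q = ΔT/ΣR = (249 K − 297.8 K)/0.3409 = -143.2 W
From the inner boundary to the expanded polystyrene/plaster interface, ΣR_partial = 0.3272 K/W.
T_interface = T_in − Q·ΣR_partial = 249 K − (-143.2)(0.3272) = 295.9 K

T = 295.9 K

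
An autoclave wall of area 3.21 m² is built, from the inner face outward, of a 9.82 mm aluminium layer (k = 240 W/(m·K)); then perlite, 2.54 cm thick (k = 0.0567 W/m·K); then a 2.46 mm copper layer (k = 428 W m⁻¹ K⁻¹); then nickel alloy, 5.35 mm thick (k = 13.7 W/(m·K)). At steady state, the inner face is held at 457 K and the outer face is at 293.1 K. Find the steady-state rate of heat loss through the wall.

Q = 1170 W

Resistance network (inner→outer):
  R_aluminium = L/(kA) = 0.00982/(240·3.21) = 1.275×10^-5 K/W
  R_perlite = L/(kA) = 0.0254/(0.0567·3.21) = 0.1396 K/W
  R_copper = L/(kA) = 0.00246/(428·3.21) = 1.791×10^-6 K/W
  R_nickel alloy = L/(kA) = 0.00535/(13.7·3.21) = 1.217×10^-4 K/W
ΣR = 1.275×10^-5 + 0.1396 + 1.791×10^-6 + 1.217×10^-4 = 0.1397 K/W
Q = ΔT/ΣR = (457 K − 293.1 K)/0.1397 = 1170 W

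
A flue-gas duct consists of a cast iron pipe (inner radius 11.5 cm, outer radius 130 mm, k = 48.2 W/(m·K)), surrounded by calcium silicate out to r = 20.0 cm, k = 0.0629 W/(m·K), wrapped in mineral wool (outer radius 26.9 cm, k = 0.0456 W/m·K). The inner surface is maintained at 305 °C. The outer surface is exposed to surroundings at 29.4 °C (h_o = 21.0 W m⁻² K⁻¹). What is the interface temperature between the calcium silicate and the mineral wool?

Series thermal resistances, inner to outer:
  R'_cast iron = ln(0.130/0.115)/(2πk) = 0.1226/(2π·48.2) = 4.048×10^-4 m·K/W
  R'_calcium silicate = ln(0.200/0.130)/(2πk) = 0.4308/(2π·0.0629) = 1.090 m·K/W
  R'_mineral wool = ln(0.269/0.200)/(2πk) = 0.2964/(2π·0.0456) = 1.034 m·K/W
  R'_conv,out = 1/(2πr h) = 1/(2π·0.269·21.0) = 0.02817 m·K/W
ΣR = 4.048×10^-4 + 1.090 + 1.034 + 0.02817 = 2.153 m·K/W
Q' = ΔT/ΣR = (305 °C − 29.4 °C)/2.153 = 128.0 W/m
From the inner boundary to the calcium silicate/mineral wool interface, ΣR_partial = 1.090 m·K/W.
T_interface = T_in − Q'·ΣR_partial = 305 °C − (128.0)(1.090) = 165 °C

T = 165 °C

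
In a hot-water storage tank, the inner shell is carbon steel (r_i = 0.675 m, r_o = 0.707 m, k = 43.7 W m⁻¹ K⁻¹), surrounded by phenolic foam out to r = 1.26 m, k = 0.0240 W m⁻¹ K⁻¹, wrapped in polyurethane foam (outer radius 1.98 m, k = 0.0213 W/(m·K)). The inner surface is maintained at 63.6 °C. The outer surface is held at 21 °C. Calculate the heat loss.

Q = 13.6 W

Treat each layer as a resistance in series:
  R_carbon steel = (1/0.675 − 1/0.707)/(4πk) = 0.06705/(4π·43.7) = 1.221×10^-4 K/W
  R_phenolic foam = (1/0.707 − 1/1.26)/(4πk) = 0.6208/(4π·0.0240) = 2.058 K/W
  R_polyurethane foam = (1/1.26 − 1/1.98)/(4πk) = 0.2886/(4π·0.0213) = 1.078 K/W
ΣR = 1.221×10^-4 + 2.058 + 1.078 = 3.136 K/W
Q = ΔT/ΣR = (63.6 °C − 21 °C)/3.136 = 13.6 W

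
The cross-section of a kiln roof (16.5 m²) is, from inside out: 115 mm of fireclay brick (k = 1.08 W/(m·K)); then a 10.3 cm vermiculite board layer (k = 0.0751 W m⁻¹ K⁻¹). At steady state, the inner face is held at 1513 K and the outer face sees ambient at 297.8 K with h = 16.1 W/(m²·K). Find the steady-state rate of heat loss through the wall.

Q = 13000 W

Series thermal resistances, inner to outer:
  R_fireclay brick = L/(kA) = 0.115/(1.08·16.5) = 0.006453 K/W
  R_vermiculite board = L/(kA) = 0.103/(0.0751·16.5) = 0.08312 K/W
  R_conv,out = 1/(hA) = 1/(16.1·16.5) = 0.003764 K/W
ΣR = 0.006453 + 0.08312 + 0.003764 = 0.09334 K/W
Q = ΔT/ΣR = (1513 K − 297.8 K)/0.09334 = 13000 W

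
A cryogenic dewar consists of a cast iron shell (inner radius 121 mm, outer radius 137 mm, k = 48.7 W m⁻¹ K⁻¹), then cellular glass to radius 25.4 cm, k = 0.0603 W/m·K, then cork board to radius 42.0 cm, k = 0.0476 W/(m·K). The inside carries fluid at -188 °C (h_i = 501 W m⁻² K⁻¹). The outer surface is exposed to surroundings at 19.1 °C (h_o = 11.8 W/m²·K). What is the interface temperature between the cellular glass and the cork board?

Treat each layer as a resistance in series:
  R_conv,in = 1/(4πr²h) = 1/(4π·0.121²·501) = 0.01085 K/W
  R_cast iron = (1/0.121 − 1/0.137)/(4πk) = 0.9652/(4π·48.7) = 0.001577 K/W
  R_cellular glass = (1/0.137 − 1/0.254)/(4πk) = 3.362/(4π·0.0603) = 4.437 K/W
  R_cork board = (1/0.254 − 1/0.420)/(4πk) = 1.556/(4π·0.0476) = 2.601 K/W
  R_conv,out = 1/(4πr²h) = 1/(4π·0.420²·11.8) = 0.03823 K/W
ΣR = 0.01085 + 0.001577 + 4.437 + 2.601 + 0.03823 = 7.089 K/W
Q = ΔT/ΣR = (-188 °C − 19.1 °C)/7.089 = -29.21 W
From the inner boundary to the cellular glass/cork board interface, ΣR_partial = 4.449 K/W.
T_interface = T_in − Q·ΣR_partial = -188 °C − (-29.21)(4.449) = -58.0 °C

T = -58.0 °C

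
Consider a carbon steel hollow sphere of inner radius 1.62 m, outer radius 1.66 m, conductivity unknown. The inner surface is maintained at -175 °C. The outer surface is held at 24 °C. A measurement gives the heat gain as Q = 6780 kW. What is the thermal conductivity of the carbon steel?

ΣR = ΔT/Q = |-175 − 24|/6.78×10^6 = 2.935×10^-5 K/W
(1/r₁−1/r₂)/(4πk) = 2.935×10^-5 ⇒ k = 0.01487/(4π·2.935×10^-5) = 40.3 W/m·K

k = 40.3 W/m·K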